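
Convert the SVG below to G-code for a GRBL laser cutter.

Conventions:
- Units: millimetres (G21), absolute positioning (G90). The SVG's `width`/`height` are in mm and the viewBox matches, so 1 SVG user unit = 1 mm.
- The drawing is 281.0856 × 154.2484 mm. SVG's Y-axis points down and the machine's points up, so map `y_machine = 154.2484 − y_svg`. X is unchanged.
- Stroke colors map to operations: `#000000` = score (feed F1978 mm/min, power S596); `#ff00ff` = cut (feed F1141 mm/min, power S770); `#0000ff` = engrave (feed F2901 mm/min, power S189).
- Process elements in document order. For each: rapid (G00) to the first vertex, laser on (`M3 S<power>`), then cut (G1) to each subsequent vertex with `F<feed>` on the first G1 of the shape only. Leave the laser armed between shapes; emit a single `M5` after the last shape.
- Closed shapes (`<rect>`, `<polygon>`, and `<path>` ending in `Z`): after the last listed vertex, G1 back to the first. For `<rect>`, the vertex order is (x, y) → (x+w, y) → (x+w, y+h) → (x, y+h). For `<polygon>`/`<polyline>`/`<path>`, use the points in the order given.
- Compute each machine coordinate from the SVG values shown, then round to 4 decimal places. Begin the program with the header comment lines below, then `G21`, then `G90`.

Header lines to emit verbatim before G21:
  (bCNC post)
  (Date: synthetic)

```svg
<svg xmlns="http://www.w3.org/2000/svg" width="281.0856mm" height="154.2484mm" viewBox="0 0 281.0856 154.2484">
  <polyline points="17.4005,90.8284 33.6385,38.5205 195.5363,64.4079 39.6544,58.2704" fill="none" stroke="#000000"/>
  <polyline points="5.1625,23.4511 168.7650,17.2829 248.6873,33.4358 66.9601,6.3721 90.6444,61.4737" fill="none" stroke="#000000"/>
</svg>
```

(bCNC post)
(Date: synthetic)
G21
G90
G00 X17.4005 Y63.4200
M3 S596
G1 X33.6385 Y115.7279 F1978
G1 X195.5363 Y89.8405
G1 X39.6544 Y95.9780
G00 X5.1625 Y130.7973
M3 S596
G1 X168.7650 Y136.9655 F1978
G1 X248.6873 Y120.8126
G1 X66.9601 Y147.8763
G1 X90.6444 Y92.7747
M5

1 u = 1 mm; y_m = 154.2484 − y.

[1] `<polyline>` open polyline, #000000→score S596 F1978: (17.4005,63.4200) → (33.6385,115.7279) → (195.5363,89.8405) → (39.6544,95.9780)

[2] `<polyline>` open polyline, #000000→score S596 F1978: (5.1625,130.7973) → (168.7650,136.9655) → (248.6873,120.8126) → (66.9601,147.8763) → (90.6444,92.7747)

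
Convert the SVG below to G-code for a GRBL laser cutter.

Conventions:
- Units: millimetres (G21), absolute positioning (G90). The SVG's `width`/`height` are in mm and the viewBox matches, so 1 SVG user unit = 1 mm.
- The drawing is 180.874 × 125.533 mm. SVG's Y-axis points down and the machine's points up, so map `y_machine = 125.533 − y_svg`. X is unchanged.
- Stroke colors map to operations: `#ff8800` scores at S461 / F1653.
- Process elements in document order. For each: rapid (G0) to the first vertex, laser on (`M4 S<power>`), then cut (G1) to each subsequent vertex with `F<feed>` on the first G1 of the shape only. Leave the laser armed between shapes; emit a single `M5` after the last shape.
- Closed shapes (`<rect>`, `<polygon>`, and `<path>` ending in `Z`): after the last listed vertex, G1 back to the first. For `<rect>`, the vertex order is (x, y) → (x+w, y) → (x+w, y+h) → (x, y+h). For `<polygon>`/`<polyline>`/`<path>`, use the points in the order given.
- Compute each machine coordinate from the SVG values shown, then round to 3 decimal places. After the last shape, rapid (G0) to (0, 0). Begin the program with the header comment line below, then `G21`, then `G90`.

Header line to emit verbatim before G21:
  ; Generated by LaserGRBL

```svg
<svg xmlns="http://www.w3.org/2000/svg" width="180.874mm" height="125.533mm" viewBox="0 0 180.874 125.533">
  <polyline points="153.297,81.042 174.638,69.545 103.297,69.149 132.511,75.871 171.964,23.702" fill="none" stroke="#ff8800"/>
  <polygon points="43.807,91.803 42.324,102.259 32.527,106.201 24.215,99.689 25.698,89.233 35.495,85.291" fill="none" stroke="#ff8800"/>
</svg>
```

viewBox `0 0 180.874 125.533` with mm width/height → 1 unit = 1 mm. Flip: y_m = 125.533 − y_svg.

**Shape 1** — `<polyline>` open polyline, stroke `#ff8800` → score (S461, F1653). Machine vertices: (153.297,44.491) → (174.638,55.988) → (103.297,56.384) → (132.511,49.662) → (171.964,101.831). Open path.

**Shape 2** — `<polygon>` regular polygon, stroke `#ff8800` → score (S461, F1653). Machine vertices: (43.807,33.730) → (42.324,23.274) → (32.527,19.332) → (24.215,25.844) → (25.698,36.300) → (35.495,40.242) → (43.807,33.730). Closed: final G1 returns to the first vertex.

; Generated by LaserGRBL
G21
G90
G0 X153.297 Y44.491
M4 S461
G1 X174.638 Y55.988 F1653
G1 X103.297 Y56.384
G1 X132.511 Y49.662
G1 X171.964 Y101.831
G0 X43.807 Y33.730
M4 S461
G1 X42.324 Y23.274 F1653
G1 X32.527 Y19.332
G1 X24.215 Y25.844
G1 X25.698 Y36.300
G1 X35.495 Y40.242
G1 X43.807 Y33.730
M5
G0 X0.000 Y0.000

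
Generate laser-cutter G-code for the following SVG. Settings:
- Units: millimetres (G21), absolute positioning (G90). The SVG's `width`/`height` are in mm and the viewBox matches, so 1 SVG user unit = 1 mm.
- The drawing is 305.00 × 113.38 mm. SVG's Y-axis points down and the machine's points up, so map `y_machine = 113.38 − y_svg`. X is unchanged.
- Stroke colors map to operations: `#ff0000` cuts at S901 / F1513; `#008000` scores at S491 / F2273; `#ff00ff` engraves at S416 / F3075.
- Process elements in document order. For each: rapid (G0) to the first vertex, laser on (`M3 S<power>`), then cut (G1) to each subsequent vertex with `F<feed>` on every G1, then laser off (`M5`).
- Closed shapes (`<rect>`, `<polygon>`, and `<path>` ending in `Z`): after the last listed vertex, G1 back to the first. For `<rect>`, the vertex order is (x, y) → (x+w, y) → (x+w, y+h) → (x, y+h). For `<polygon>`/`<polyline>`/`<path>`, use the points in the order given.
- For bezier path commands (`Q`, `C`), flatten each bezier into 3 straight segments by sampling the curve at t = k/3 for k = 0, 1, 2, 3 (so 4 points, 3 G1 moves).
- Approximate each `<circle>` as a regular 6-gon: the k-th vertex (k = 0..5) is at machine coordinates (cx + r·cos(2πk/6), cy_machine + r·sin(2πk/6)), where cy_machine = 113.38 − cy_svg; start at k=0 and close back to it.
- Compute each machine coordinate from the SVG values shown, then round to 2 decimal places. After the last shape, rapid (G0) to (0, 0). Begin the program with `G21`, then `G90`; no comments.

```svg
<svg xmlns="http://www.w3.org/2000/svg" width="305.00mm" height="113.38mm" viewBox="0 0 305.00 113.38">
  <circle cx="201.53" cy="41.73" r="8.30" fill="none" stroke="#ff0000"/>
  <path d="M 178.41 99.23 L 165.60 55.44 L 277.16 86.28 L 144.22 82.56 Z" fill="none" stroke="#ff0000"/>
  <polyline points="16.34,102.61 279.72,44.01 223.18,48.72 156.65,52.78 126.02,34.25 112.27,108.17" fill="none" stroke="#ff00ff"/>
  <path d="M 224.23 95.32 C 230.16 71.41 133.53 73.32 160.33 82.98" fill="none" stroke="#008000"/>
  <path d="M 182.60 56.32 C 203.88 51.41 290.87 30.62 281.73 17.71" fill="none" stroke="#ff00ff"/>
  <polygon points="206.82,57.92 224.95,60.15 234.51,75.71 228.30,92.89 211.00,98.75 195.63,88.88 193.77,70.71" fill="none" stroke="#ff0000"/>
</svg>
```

G21
G90
G0 X209.83 Y71.65
M3 S901
G1 X205.68 Y78.84 F1513
G1 X197.38 Y78.84 F1513
G1 X193.23 Y71.65 F1513
G1 X197.38 Y64.46 F1513
G1 X205.68 Y64.46 F1513
G1 X209.83 Y71.65 F1513
M5
G0 X178.41 Y14.15
M3 S901
G1 X165.60 Y57.94 F1513
G1 X277.16 Y27.10 F1513
G1 X144.22 Y30.82 F1513
G1 X178.41 Y14.15 F1513
M5
G0 X16.34 Y10.77
M3 S416
G1 X279.72 Y69.37 F3075
G1 X223.18 Y64.66 F3075
G1 X156.65 Y60.60 F3075
G1 X126.02 Y79.13 F3075
G1 X112.27 Y5.21 F3075
M5
G0 X224.23 Y18.06
M3 S491
G1 X204.34 Y34.03 F2273
G1 X166.30 Y36.81 F2273
G1 X160.33 Y30.40 F2273
M5
G0 X182.60 Y57.06
M3 S416
G1 X219.79 Y66.38 F3075
G1 X264.82 Y81.01 F3075
G1 X281.73 Y95.67 F3075
M5
G0 X206.82 Y55.46
M3 S901
G1 X224.95 Y53.23 F1513
G1 X234.51 Y37.67 F1513
G1 X228.30 Y20.49 F1513
G1 X211.00 Y14.63 F1513
G1 X195.63 Y24.50 F1513
G1 X193.77 Y42.67 F1513
G1 X206.82 Y55.46 F1513
M5
G0 X0.00 Y0.00

Since the viewBox matches the mm dimensions, user units are millimetres directly. The only transform is the Y-flip y_m = 113.38 − y_svg.

Shape 1 is a circle drawn with `<circle>`. Its stroke #ff0000 means cut at S901, F1513. After flipping Y the toolpath is (209.83,71.65) → (205.68,78.84) → (197.38,78.84) → (193.23,71.65) → (197.38,64.46) → (205.68,64.46) → (209.83,71.65), returning to the start.

Shape 2 is a closed polygon drawn with `<path>`. Its stroke #ff0000 means cut at S901, F1513. After flipping Y the toolpath is (178.41,14.15) → (165.60,57.94) → (277.16,27.10) → (144.22,30.82) → (178.41,14.15), returning to the start.

Shape 3 is a open polyline drawn with `<polyline>`. Its stroke #ff00ff means engrave at S416, F3075. After flipping Y the toolpath is (16.34,10.77) → (279.72,69.37) → (223.18,64.66) → (156.65,60.60) → (126.02,79.13) → (112.27,5.21).

Shape 4 is a cubic bezier drawn with `<path>`. Its stroke #008000 means score at S491, F2273. After flipping Y the toolpath is (224.23,18.06) → (204.34,34.03) → (166.30,36.81) → (160.33,30.40).

Shape 5 is a cubic bezier drawn with `<path>`. Its stroke #ff00ff means engrave at S416, F3075. After flipping Y the toolpath is (182.60,57.06) → (219.79,66.38) → (264.82,81.01) → (281.73,95.67).

Shape 6 is a regular polygon drawn with `<polygon>`. Its stroke #ff0000 means cut at S901, F1513. After flipping Y the toolpath is (206.82,55.46) → (224.95,53.23) → (234.51,37.67) → (228.30,20.49) → (211.00,14.63) → (195.63,24.50) → (193.77,42.67) → (206.82,55.46), returning to the start.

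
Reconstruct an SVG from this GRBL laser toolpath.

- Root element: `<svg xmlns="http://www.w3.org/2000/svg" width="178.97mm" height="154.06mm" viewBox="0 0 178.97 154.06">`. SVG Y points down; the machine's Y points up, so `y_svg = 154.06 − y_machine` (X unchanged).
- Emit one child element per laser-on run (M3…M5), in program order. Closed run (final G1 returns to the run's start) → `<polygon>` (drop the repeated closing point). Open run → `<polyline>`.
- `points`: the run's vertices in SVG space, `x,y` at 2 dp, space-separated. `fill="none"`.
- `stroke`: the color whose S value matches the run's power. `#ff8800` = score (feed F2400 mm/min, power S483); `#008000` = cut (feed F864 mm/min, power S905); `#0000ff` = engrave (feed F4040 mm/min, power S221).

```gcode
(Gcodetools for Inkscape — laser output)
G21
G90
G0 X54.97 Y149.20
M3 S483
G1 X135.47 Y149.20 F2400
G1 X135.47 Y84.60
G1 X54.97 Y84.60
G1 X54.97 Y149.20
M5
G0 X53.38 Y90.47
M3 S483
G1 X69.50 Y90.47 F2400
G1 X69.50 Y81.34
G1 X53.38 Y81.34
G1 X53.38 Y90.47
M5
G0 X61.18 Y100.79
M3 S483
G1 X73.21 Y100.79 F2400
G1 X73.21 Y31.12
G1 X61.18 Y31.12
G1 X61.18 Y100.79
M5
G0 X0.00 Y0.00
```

Each laser-on run becomes one SVG element. Flip Y back into SVG space with y_svg = 154.06 − y_machine. Every run uses S483, so all elements get stroke `#ff8800` (score).

Run 1: The run returns to its start, so emit a `<polygon>` with points (Y-flipped): 54.97,4.86 135.47,4.86 135.47,69.46 54.97,69.46.

Run 2: The run returns to its start, so emit a `<polygon>` with points (Y-flipped): 53.38,63.59 69.50,63.59 69.50,72.72 53.38,72.72.

Run 3: The run returns to its start, so emit a `<polygon>` with points (Y-flipped): 61.18,53.27 73.21,53.27 73.21,122.94 61.18,122.94.

<svg xmlns="http://www.w3.org/2000/svg" width="178.97mm" height="154.06mm" viewBox="0 0 178.97 154.06">
  <polygon points="54.97,4.86 135.47,4.86 135.47,69.46 54.97,69.46" fill="none" stroke="#ff8800"/>
  <polygon points="53.38,63.59 69.50,63.59 69.50,72.72 53.38,72.72" fill="none" stroke="#ff8800"/>
  <polygon points="61.18,53.27 73.21,53.27 73.21,122.94 61.18,122.94" fill="none" stroke="#ff8800"/>
</svg>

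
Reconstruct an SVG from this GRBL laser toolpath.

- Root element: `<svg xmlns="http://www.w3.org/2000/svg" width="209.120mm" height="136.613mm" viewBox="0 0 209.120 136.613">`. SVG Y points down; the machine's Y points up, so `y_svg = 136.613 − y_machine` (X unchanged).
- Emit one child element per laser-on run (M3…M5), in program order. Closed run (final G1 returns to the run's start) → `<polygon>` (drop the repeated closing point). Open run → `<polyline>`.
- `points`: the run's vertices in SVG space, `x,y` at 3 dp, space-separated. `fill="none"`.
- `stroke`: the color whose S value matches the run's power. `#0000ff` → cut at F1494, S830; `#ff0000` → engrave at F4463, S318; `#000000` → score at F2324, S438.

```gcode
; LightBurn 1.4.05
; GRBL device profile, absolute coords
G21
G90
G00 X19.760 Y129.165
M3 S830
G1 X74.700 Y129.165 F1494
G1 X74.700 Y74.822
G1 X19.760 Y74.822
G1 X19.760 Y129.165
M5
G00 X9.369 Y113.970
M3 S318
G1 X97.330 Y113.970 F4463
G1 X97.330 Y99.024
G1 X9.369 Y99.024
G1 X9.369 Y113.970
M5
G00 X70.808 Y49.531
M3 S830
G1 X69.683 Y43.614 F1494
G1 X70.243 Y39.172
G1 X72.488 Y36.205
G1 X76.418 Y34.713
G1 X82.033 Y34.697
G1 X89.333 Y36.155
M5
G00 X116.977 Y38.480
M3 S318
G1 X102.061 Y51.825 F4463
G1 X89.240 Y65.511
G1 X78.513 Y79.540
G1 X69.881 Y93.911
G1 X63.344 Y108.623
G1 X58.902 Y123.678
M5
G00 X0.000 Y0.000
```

<svg xmlns="http://www.w3.org/2000/svg" width="209.120mm" height="136.613mm" viewBox="0 0 209.120 136.613">
  <polygon points="19.760,7.448 74.700,7.448 74.700,61.791 19.760,61.791" fill="none" stroke="#0000ff"/>
  <polygon points="9.369,22.643 97.330,22.643 97.330,37.589 9.369,37.589" fill="none" stroke="#ff0000"/>
  <polyline points="70.808,87.082 69.683,92.999 70.243,97.441 72.488,100.408 76.418,101.900 82.033,101.916 89.333,100.458" fill="none" stroke="#0000ff"/>
  <polyline points="116.977,98.133 102.061,84.788 89.240,71.102 78.513,57.073 69.881,42.702 63.344,27.990 58.902,12.935" fill="none" stroke="#ff0000"/>
</svg>

Machine Y-up, SVG Y-down with viewBox height 136.613, so y_svg = 136.613 − y_machine; X carries over.

Run 1: power S830 maps to stroke `#0000ff` (cut). The run returns to its start, so emit a `<polygon>` with points (Y-flipped): 19.760,7.448 74.700,7.448 74.700,61.791 19.760,61.791.

Run 2: power S318 maps to stroke `#ff0000` (engrave). The run returns to its start, so emit a `<polygon>` with points (Y-flipped): 9.369,22.643 97.330,22.643 97.330,37.589 9.369,37.589.

Run 3: S830 ⇒ cut layer `#0000ff`. The run is open, so emit a `<polyline>` with points (Y-flipped): 70.808,87.082 69.683,92.999 70.243,97.441 72.488,100.408 76.418,101.900 82.033,101.916 89.333,100.458.

Run 4: the run's S318 means `#ff0000` (engrave). The run is open, so emit a `<polyline>` with points (Y-flipped): 116.977,98.133 102.061,84.788 89.240,71.102 78.513,57.073 69.881,42.702 63.344,27.990 58.902,12.935.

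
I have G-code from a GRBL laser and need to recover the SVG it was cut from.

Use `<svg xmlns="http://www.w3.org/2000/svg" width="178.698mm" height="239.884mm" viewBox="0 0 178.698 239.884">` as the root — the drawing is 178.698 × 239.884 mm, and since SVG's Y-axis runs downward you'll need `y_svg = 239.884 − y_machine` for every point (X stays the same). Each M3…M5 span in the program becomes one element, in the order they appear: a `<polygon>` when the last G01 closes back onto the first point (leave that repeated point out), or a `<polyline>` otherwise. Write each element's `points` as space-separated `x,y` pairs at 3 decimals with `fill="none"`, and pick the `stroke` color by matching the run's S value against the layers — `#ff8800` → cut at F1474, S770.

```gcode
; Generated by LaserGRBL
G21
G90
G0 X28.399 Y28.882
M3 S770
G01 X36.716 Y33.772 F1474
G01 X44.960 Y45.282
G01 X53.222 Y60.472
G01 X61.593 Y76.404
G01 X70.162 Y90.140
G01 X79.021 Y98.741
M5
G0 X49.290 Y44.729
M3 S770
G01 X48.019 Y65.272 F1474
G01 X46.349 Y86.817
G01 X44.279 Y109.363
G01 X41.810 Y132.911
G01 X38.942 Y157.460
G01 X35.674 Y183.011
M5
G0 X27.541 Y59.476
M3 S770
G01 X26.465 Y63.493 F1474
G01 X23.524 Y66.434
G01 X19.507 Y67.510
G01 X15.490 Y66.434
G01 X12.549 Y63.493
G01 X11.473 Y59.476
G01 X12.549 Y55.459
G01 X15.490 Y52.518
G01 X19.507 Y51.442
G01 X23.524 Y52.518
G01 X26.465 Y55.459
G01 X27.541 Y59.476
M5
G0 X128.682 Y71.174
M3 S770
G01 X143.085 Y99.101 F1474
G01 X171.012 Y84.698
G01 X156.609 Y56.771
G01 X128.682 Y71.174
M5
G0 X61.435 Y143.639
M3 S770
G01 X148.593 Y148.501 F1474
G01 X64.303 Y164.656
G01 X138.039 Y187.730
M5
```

<svg xmlns="http://www.w3.org/2000/svg" width="178.698mm" height="239.884mm" viewBox="0 0 178.698 239.884">
  <polyline points="28.399,211.002 36.716,206.112 44.960,194.602 53.222,179.412 61.593,163.480 70.162,149.744 79.021,141.143" fill="none" stroke="#ff8800"/>
  <polyline points="49.290,195.155 48.019,174.612 46.349,153.067 44.279,130.521 41.810,106.973 38.942,82.424 35.674,56.873" fill="none" stroke="#ff8800"/>
  <polygon points="27.541,180.408 26.465,176.391 23.524,173.450 19.507,172.374 15.490,173.450 12.549,176.391 11.473,180.408 12.549,184.425 15.490,187.366 19.507,188.442 23.524,187.366 26.465,184.425" fill="none" stroke="#ff8800"/>
  <polygon points="128.682,168.710 143.085,140.783 171.012,155.186 156.609,183.113" fill="none" stroke="#ff8800"/>
  <polyline points="61.435,96.245 148.593,91.383 64.303,75.228 138.039,52.154" fill="none" stroke="#ff8800"/>
</svg>

Each laser-on run becomes one SVG element. Flip Y back into SVG space with y_svg = 239.884 − y_machine. Every run uses S770, so all elements get stroke `#ff8800` (cut).

Run 1: The run is open, so emit a `<polyline>` with points (Y-flipped): 28.399,211.002 36.716,206.112 44.960,194.602 53.222,179.412 61.593,163.480 70.162,149.744 79.021,141.143.

Run 2: The run is open, so emit a `<polyline>` with points (Y-flipped): 49.290,195.155 48.019,174.612 46.349,153.067 44.279,130.521 41.810,106.973 38.942,82.424 35.674,56.873.

Run 3: The run returns to its start, so emit a `<polygon>` with points (Y-flipped): 27.541,180.408 26.465,176.391 23.524,173.450 19.507,172.374 15.490,173.450 12.549,176.391 11.473,180.408 12.549,184.425 15.490,187.366 19.507,188.442 23.524,187.366 26.465,184.425.

Run 4: The run returns to its start, so emit a `<polygon>` with points (Y-flipped): 128.682,168.710 143.085,140.783 171.012,155.186 156.609,183.113.

Run 5: The run is open, so emit a `<polyline>` with points (Y-flipped): 61.435,96.245 148.593,91.383 64.303,75.228 138.039,52.154.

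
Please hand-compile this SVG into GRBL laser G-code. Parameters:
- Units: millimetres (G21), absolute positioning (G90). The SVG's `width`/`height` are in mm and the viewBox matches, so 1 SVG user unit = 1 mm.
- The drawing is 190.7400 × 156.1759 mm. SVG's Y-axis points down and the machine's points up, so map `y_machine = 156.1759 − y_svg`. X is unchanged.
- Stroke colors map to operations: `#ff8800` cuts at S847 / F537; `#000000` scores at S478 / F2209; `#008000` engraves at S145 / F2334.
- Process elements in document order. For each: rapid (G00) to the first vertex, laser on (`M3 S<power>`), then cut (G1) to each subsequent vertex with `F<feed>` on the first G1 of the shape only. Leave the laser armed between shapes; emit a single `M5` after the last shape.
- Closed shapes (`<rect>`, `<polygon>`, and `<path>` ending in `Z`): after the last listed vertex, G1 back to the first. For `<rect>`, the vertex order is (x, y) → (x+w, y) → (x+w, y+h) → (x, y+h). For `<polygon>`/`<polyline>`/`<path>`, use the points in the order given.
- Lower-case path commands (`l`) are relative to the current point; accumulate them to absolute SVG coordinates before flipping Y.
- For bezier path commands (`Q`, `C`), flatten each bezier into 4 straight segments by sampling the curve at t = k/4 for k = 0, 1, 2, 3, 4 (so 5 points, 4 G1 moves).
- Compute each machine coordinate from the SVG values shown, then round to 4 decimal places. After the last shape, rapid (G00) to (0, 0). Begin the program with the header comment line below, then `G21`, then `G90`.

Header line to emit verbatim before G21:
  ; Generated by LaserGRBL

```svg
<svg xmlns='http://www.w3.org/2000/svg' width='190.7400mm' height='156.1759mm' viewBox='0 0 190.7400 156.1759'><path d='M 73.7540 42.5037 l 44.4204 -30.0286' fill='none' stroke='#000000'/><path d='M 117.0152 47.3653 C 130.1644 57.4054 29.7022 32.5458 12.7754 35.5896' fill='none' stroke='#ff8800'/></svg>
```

; Generated by LaserGRBL
G21
G90
G00 X73.7540 Y113.6722
M3 S478
G1 X118.1744 Y143.7008 F2209
G00 X117.0152 Y108.8106
M3 S847
G1 X108.6554 Y106.8429 F537
G1 X76.1738 Y112.0748
G1 X38.0530 Y118.6186
G1 X12.7754 Y120.5863
M5
G00 X0.0000 Y0.0000

viewBox `0 0 190.7400 156.1759` with mm width/height → 1 unit = 1 mm. Flip: y_m = 156.1759 − y_svg.

**Shape 1** — `<path>` line segment, stroke `#000000` → score (S478, F2209). Machine vertices: (73.7540,113.6722) → (118.1744,143.7008). Open path.

**Shape 2** — `<path>` cubic bezier, stroke `#ff8800` → cut (S847, F537). Control points (SVG): P0=(117.0152,47.3653), P1=(130.1644,57.4054), P2=(29.7022,32.5458), P3=(12.7754,35.5896); sampled at t=k/4. Machine vertices: (117.0152,108.8106) → (108.6554,106.8429) → (76.1738,112.0748) → (38.0530,118.6186) → (12.7754,120.5863). Open path.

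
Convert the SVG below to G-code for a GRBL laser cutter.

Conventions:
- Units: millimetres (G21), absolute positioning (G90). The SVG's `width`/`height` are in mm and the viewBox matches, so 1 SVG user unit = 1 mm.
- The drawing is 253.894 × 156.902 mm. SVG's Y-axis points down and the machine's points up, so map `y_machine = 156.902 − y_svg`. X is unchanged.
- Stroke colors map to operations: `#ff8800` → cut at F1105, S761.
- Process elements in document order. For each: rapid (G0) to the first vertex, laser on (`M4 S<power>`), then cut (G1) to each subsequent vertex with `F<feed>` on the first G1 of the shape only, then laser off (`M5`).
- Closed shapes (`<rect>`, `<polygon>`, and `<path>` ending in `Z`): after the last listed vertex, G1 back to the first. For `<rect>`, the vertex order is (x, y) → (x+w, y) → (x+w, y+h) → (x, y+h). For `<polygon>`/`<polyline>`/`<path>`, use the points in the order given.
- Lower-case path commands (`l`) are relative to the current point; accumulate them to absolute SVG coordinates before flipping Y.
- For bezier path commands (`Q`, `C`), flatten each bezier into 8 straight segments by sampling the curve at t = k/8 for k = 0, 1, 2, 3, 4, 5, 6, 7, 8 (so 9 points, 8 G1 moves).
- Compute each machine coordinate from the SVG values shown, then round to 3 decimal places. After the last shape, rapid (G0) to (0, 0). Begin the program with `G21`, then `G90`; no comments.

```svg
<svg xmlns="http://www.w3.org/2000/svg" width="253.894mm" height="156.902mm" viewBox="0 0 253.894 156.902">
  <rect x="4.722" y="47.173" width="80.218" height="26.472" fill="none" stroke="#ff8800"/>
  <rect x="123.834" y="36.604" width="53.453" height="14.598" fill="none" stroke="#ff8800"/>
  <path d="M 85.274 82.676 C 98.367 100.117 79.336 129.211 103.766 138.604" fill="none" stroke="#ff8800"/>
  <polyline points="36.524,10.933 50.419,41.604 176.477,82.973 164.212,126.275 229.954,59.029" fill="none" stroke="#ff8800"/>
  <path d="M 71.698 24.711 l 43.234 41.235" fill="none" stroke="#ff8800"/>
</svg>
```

G21
G90
G0 X4.722 Y109.729
M4 S761
G1 X84.940 Y109.729 F1105
G1 X84.940 Y83.257
G1 X4.722 Y83.257
G1 X4.722 Y109.729
M5
G0 X123.834 Y120.298
M4 S761
G1 X177.287 Y120.298 F1105
G1 X177.287 Y105.700
G1 X123.834 Y105.700
G1 X123.834 Y120.298
M5
G0 X85.274 Y74.226
M4 S761
G1 X88.826 Y67.201 F1105
G1 X90.252 Y59.450
G1 X90.437 Y51.342
G1 X90.269 Y43.244
G1 X90.631 Y35.523
G1 X92.411 Y28.547
G1 X96.494 Y22.683
G1 X103.766 Y18.298
M5
G0 X36.524 Y145.969
M4 S761
G1 X50.419 Y115.298 F1105
G1 X176.477 Y73.929
G1 X164.212 Y30.627
G1 X229.954 Y97.873
M5
G0 X71.698 Y132.191
M4 S761
G1 X114.932 Y90.956 F1105
M5
G0 X0.000 Y0.000

viewBox `0 0 253.894 156.902` with mm width/height → 1 unit = 1 mm. Flip: y_m = 156.902 − y_svg.

**Shape 1** — `<rect>` rectangle, stroke `#ff8800` → cut (S761, F1105). Machine vertices: (4.722,109.729) → (84.940,109.729) → (84.940,83.257) → (4.722,83.257) → (4.722,109.729). Closed: final G1 returns to the first vertex.

**Shape 2** — `<rect>` rectangle, stroke `#ff8800` → cut (S761, F1105). Machine vertices: (123.834,120.298) → (177.287,120.298) → (177.287,105.700) → (123.834,105.700) → (123.834,120.298). Closed: final G1 returns to the first vertex.

**Shape 3** — `<path>` cubic bezier, stroke `#ff8800` → cut (S761, F1105). Control points (SVG): P0=(85.274,82.676), P1=(98.367,100.117), P2=(79.336,129.211), P3=(103.766,138.604); sampled at t=k/8. Machine vertices: (85.274,74.226) → (88.826,67.201) → (90.252,59.450) → (90.437,51.342) → (90.269,43.244) → (90.631,35.523) → (92.411,28.547) → (96.494,22.683) → (103.766,18.298). Open path.

**Shape 4** — `<polyline>` open polyline, stroke `#ff8800` → cut (S761, F1105). Machine vertices: (36.524,145.969) → (50.419,115.298) → (176.477,73.929) → (164.212,30.627) → (229.954,97.873). Open path.

**Shape 5** — `<path>` line segment, stroke `#ff8800` → cut (S761, F1105). Machine vertices: (71.698,132.191) → (114.932,90.956). Open path.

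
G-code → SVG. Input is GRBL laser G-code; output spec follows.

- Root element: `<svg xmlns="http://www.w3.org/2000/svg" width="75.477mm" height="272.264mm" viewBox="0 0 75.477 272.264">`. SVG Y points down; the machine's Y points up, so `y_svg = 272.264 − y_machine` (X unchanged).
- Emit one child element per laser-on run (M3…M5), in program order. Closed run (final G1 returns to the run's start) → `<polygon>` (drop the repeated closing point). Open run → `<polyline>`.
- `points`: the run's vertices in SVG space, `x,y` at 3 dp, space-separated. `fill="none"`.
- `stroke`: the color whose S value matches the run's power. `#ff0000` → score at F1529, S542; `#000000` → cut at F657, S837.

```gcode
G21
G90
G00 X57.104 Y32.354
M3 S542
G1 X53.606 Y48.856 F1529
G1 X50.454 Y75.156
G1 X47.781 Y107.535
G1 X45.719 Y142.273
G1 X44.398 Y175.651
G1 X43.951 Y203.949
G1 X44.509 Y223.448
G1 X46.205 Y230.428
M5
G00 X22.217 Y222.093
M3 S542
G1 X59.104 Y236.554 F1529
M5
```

<svg xmlns="http://www.w3.org/2000/svg" width="75.477mm" height="272.264mm" viewBox="0 0 75.477 272.264">
  <polyline points="57.104,239.910 53.606,223.408 50.454,197.108 47.781,164.729 45.719,129.991 44.398,96.613 43.951,68.315 44.509,48.816 46.205,41.836" fill="none" stroke="#ff0000"/>
  <polyline points="22.217,50.171 59.104,35.710" fill="none" stroke="#ff0000"/>
</svg>

y_svg = 272.264 − y_m. Every run uses S542, so all elements get stroke `#ff0000` (score).

[1] open run; points: 57.104,239.910 53.606,223.408 50.454,197.108 47.781,164.729 45.719,129.991 44.398,96.613 43.951,68.315 44.509,48.816 46.205,41.836

[2] open run; points: 22.217,50.171 59.104,35.710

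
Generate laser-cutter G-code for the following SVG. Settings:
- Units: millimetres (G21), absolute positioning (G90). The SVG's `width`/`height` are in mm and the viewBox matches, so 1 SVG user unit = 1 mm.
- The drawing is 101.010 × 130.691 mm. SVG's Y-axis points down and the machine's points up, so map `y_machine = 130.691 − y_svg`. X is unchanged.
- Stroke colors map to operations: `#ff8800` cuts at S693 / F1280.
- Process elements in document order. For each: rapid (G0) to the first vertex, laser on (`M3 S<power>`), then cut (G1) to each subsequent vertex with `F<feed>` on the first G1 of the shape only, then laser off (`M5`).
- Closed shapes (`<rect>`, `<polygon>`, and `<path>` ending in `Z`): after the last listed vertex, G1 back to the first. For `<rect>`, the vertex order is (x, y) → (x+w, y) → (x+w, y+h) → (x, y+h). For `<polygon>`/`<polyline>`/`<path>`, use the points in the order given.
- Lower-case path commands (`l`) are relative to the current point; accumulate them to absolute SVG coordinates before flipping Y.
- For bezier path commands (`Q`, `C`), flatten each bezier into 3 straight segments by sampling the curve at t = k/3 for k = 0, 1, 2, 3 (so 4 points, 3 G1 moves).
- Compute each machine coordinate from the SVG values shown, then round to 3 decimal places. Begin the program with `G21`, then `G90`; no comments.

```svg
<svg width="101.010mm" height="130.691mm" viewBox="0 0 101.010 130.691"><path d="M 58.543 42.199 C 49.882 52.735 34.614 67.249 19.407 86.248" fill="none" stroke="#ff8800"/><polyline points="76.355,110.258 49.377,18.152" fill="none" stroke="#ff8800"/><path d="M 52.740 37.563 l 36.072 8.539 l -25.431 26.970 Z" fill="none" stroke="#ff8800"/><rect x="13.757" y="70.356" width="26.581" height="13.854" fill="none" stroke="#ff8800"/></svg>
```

G21
G90
G0 X58.543 Y88.492
M3 S693
G1 X47.927 Y76.611 F1280
G1 X34.387 Y61.966
G1 X19.407 Y44.443
M5
G0 X76.355 Y20.433
M3 S693
G1 X49.377 Y112.539 F1280
M5
G0 X52.740 Y93.128
M3 S693
G1 X88.812 Y84.589 F1280
G1 X63.381 Y57.619
G1 X52.740 Y93.128
M5
G0 X13.757 Y60.335
M3 S693
G1 X40.338 Y60.335 F1280
G1 X40.338 Y46.481
G1 X13.757 Y46.481
G1 X13.757 Y60.335
M5

viewBox `0 0 101.010 130.691` with mm width/height → 1 unit = 1 mm. Flip: y_m = 130.691 − y_svg.

**Shape 1** — `<path>` cubic bezier, stroke `#ff8800` → cut (S693, F1280). Control points (SVG): P0=(58.543,42.199), P1=(49.882,52.735), P2=(34.614,67.249), P3=(19.407,86.248); sampled at t=k/3. Machine vertices: (58.543,88.492) → (47.927,76.611) → (34.387,61.966) → (19.407,44.443). Open path.

**Shape 2** — `<polyline>` line segment, stroke `#ff8800` → cut (S693, F1280). Machine vertices: (76.355,20.433) → (49.377,112.539). Open path.

**Shape 3** — `<path>` regular polygon, stroke `#ff8800` → cut (S693, F1280). Machine vertices: (52.740,93.128) → (88.812,84.589) → (63.381,57.619) → (52.740,93.128). Closed: final G1 returns to the first vertex.

**Shape 4** — `<rect>` rectangle, stroke `#ff8800` → cut (S693, F1280). Machine vertices: (13.757,60.335) → (40.338,60.335) → (40.338,46.481) → (13.757,46.481) → (13.757,60.335). Closed: final G1 returns to the first vertex.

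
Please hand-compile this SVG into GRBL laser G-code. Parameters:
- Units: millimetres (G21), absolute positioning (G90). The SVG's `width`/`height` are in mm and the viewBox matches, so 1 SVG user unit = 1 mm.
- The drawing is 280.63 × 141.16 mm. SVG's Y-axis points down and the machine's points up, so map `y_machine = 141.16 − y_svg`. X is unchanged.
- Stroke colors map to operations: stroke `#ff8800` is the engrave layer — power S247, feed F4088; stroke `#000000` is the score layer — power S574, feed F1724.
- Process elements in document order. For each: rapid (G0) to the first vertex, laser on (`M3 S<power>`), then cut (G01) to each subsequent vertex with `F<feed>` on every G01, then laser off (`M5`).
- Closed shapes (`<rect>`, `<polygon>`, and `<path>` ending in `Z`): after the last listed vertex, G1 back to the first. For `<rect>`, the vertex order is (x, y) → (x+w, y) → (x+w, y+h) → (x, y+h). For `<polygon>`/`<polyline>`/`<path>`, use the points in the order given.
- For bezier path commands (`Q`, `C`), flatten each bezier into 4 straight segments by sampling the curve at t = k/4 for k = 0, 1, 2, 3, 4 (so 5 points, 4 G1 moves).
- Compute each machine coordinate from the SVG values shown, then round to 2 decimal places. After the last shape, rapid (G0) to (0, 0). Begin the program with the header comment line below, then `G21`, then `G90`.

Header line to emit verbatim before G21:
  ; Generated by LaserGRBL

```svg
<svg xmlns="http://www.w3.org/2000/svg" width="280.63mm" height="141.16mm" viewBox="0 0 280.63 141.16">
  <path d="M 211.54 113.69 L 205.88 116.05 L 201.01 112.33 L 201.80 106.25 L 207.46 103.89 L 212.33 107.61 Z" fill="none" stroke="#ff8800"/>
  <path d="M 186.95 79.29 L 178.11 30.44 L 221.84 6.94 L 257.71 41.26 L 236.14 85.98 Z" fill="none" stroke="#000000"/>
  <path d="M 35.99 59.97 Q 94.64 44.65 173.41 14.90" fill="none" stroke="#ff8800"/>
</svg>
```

viewBox `0 0 280.63 141.16` with mm width/height → 1 unit = 1 mm. Flip: y_m = 141.16 − y_svg.

**Shape 1** — `<path>` regular polygon, stroke `#ff8800` → engrave (S247, F4088). Machine vertices: (211.54,27.47) → (205.88,25.11) → (201.01,28.83) → (201.80,34.91) → (207.46,37.27) → (212.33,33.55) → (211.54,27.47). Closed: final G1 returns to the first vertex.

**Shape 2** — `<path>` regular polygon, stroke `#000000` → score (S574, F1724). Machine vertices: (186.95,61.87) → (178.11,110.72) → (221.84,134.22) → (257.71,99.90) → (236.14,55.18) → (186.95,61.87). Closed: final G1 returns to the first vertex.

**Shape 3** — `<path>` quadratic bezier, stroke `#ff8800` → engrave (S247, F4088). Control points (SVG): P0=(35.99,59.97), P1=(94.64,44.65), P2=(173.41,14.90); sampled at t=k/4. Machine vertices: (35.99,81.19) → (66.57,89.75) → (99.67,100.12) → (135.28,112.29) → (173.41,126.26). Open path.

; Generated by LaserGRBL
G21
G90
G0 X211.54 Y27.47
M3 S247
G01 X205.88 Y25.11 F4088
G01 X201.01 Y28.83 F4088
G01 X201.80 Y34.91 F4088
G01 X207.46 Y37.27 F4088
G01 X212.33 Y33.55 F4088
G01 X211.54 Y27.47 F4088
M5
G0 X186.95 Y61.87
M3 S574
G01 X178.11 Y110.72 F1724
G01 X221.84 Y134.22 F1724
G01 X257.71 Y99.90 F1724
G01 X236.14 Y55.18 F1724
G01 X186.95 Y61.87 F1724
M5
G0 X35.99 Y81.19
M3 S247
G01 X66.57 Y89.75 F4088
G01 X99.67 Y100.12 F4088
G01 X135.28 Y112.29 F4088
G01 X173.41 Y126.26 F4088
M5
G0 X0.00 Y0.00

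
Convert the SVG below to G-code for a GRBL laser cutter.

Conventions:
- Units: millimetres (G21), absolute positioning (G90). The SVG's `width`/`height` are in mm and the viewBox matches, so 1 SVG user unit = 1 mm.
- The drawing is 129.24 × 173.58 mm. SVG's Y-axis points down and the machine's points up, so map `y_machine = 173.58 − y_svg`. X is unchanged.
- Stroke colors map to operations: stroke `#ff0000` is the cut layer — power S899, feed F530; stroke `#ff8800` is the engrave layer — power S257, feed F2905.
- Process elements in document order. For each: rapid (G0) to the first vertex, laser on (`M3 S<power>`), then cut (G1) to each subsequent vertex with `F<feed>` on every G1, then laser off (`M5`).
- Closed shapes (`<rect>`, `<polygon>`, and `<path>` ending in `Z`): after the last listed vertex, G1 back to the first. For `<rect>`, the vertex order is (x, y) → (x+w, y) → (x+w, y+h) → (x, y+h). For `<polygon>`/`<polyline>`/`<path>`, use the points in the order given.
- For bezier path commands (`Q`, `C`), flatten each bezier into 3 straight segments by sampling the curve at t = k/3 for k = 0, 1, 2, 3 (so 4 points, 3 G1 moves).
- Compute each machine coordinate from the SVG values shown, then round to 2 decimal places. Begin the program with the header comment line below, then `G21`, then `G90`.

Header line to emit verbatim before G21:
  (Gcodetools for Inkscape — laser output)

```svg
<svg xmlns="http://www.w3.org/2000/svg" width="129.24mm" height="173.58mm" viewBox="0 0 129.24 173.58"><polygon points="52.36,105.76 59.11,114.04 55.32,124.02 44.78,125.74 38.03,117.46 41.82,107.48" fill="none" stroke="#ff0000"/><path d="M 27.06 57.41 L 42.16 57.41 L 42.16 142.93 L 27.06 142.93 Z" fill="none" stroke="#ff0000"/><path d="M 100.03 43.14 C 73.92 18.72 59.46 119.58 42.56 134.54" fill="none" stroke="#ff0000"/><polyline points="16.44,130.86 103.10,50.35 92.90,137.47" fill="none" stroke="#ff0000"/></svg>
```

(Gcodetools for Inkscape — laser output)
G21
G90
G0 X52.36 Y67.82
M3 S899
G1 X59.11 Y59.54 F530
G1 X55.32 Y49.56 F530
G1 X44.78 Y47.84 F530
G1 X38.03 Y56.12 F530
G1 X41.82 Y66.10 F530
G1 X52.36 Y67.82 F530
M5
G0 X27.06 Y116.17
M3 S899
G1 X42.16 Y116.17 F530
G1 X42.16 Y30.65 F530
G1 X27.06 Y30.65 F530
G1 X27.06 Y116.17 F530
M5
G0 X100.03 Y130.44
M3 S899
G1 X77.28 Y120.92 F530
G1 X59.17 Y74.81 F530
G1 X42.56 Y39.04 F530
M5
G0 X16.44 Y42.72
M3 S899
G1 X103.10 Y123.23 F530
G1 X92.90 Y36.11 F530
M5

1 u = 1 mm; y_m = 173.58 − y.

[1] `<polygon>` regular polygon, #ff0000→cut S899 F530: (52.36,67.82) → (59.11,59.54) → (55.32,49.56) → (44.78,47.84) → (38.03,56.12) → (41.82,66.10) → (52.36,67.82) (closed)

[2] `<path>` rectangle, #ff0000→cut S899 F530: (27.06,116.17) → (42.16,116.17) → (42.16,30.65) → (27.06,30.65) → (27.06,116.17) (closed)

[3] `<path>` cubic bezier, #ff0000→cut S899 F530: (100.03,130.44) → (77.28,120.92) → (59.17,74.81) → (42.56,39.04)

[4] `<polyline>` open polyline, #ff0000→cut S899 F530: (16.44,42.72) → (103.10,123.23) → (92.90,36.11)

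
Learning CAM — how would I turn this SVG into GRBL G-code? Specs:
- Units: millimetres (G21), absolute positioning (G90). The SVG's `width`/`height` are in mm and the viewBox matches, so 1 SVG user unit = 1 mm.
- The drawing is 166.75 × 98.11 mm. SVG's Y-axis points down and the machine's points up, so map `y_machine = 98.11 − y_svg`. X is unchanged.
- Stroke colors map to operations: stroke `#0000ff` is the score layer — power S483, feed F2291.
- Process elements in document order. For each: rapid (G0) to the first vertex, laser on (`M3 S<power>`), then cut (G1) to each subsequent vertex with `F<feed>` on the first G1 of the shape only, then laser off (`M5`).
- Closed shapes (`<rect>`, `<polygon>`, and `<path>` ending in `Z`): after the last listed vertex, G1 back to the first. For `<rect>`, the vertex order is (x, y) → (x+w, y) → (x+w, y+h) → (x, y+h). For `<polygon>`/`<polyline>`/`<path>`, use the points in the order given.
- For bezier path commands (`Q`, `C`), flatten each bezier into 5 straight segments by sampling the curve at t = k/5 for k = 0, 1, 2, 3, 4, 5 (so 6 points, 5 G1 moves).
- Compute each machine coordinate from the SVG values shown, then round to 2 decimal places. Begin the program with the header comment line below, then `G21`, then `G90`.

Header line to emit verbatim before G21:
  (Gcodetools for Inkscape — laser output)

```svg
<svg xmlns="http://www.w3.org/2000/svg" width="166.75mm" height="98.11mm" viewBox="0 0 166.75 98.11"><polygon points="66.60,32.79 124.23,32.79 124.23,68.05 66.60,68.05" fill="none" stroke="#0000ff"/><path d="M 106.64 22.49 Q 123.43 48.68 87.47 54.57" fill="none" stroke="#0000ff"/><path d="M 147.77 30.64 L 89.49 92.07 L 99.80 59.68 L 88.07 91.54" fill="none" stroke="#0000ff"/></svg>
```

(Gcodetools for Inkscape — laser output)
G21
G90
G0 X66.60 Y65.32
M3 S483
G1 X124.23 Y65.32 F2291
G1 X124.23 Y30.06
G1 X66.60 Y30.06
G1 X66.60 Y65.32
M5
G0 X106.64 Y75.62
M3 S483
G1 X111.25 Y65.96 F2291
G1 X111.63 Y57.92
G1 X107.80 Y51.50
G1 X99.74 Y46.71
G1 X87.47 Y43.54
M5
G0 X147.77 Y67.47
M3 S483
G1 X89.49 Y6.04 F2291
G1 X99.80 Y38.43
G1 X88.07 Y6.57
M5

1 u = 1 mm; y_m = 98.11 − y.

[1] `<polygon>` rectangle, #0000ff→score S483 F2291: (66.60,65.32) → (124.23,65.32) → (124.23,30.06) → (66.60,30.06) → (66.60,65.32) (closed)

[2] `<path>` quadratic bezier, #0000ff→score S483 F2291: (106.64,75.62) → (111.25,65.96) → (111.63,57.92) → (107.80,51.50) → (99.74,46.71) → (87.47,43.54)

[3] `<path>` open polyline, #0000ff→score S483 F2291: (147.77,67.47) → (89.49,6.04) → (99.80,38.43) → (88.07,6.57)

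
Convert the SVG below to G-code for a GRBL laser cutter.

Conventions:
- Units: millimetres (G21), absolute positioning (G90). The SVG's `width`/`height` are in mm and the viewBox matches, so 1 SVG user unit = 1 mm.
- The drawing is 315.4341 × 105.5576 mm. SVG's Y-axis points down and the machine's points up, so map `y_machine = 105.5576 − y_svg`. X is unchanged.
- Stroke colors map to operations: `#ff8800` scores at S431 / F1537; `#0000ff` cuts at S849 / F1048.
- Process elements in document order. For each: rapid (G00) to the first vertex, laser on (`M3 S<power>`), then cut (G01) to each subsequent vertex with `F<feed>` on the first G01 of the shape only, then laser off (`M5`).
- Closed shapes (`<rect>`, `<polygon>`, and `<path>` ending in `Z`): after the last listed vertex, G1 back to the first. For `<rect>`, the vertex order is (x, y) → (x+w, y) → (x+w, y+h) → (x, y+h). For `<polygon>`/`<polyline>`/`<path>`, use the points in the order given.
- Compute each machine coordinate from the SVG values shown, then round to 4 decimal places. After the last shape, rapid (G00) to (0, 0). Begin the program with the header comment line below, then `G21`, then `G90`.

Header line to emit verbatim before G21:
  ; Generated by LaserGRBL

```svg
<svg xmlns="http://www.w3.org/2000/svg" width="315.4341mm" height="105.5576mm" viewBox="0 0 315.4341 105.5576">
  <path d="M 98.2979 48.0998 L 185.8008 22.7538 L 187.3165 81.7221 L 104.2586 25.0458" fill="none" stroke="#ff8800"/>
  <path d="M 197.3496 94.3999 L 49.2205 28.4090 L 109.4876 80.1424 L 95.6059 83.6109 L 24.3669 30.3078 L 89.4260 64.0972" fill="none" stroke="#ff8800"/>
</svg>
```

; Generated by LaserGRBL
G21
G90
G00 X98.2979 Y57.4578
M3 S431
G01 X185.8008 Y82.8038 F1537
G01 X187.3165 Y23.8355
G01 X104.2586 Y80.5118
M5
G00 X197.3496 Y11.1577
M3 S431
G01 X49.2205 Y77.1486 F1537
G01 X109.4876 Y25.4152
G01 X95.6059 Y21.9467
G01 X24.3669 Y75.2498
G01 X89.4260 Y41.4604
M5
G00 X0.0000 Y0.0000

Since the viewBox matches the mm dimensions, user units are millimetres directly. The only transform is the Y-flip y_m = 105.5576 − y_svg.

Shape 1 is a open polyline drawn with `<path>`. Its stroke #ff8800 means score at S431, F1537. After flipping Y the toolpath is (98.2979,57.4578) → (185.8008,82.8038) → (187.3165,23.8355) → (104.2586,80.5118).

Shape 2 is a open polyline drawn with `<path>`. Its stroke #ff8800 means score at S431, F1537. After flipping Y the toolpath is (197.3496,11.1577) → (49.2205,77.1486) → (109.4876,25.4152) → (95.6059,21.9467) → (24.3669,75.2498) → (89.4260,41.4604).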